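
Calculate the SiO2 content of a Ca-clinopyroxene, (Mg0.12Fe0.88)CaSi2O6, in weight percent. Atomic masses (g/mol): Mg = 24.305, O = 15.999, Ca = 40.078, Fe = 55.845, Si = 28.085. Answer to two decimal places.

49.19 wt%

Formula mass = 244.302 g/mol.
2 Si → 2.0000 mol SiO2 per formula unit; M(SiO2) = 60.083, so SiO2 mass = 120.166 g.
120.166/244.302 × 100 = 49.19 wt%.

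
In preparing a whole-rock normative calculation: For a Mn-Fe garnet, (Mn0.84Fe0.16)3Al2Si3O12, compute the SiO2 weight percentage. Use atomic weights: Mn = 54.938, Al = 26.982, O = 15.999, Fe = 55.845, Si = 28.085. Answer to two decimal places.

36.38 wt%

Molar mass of (Mn0.84Fe0.16)3Al2Si3O12 = 2.52×54.938 + 0.48×55.845 + 2×26.982 + 3×28.085 + 12×15.999 = 495.456 g/mol.
Each formula unit contains 3 Si, equivalent to 3/1 = 3.0000 mol SiO2.
M(SiO2) = 1×28.085 + 2×15.999 = 60.083 g/mol.
Mass of SiO2 per formula unit = 3.0000 × 60.083 = 180.249 g.
SiO2 wt% = 180.249 / 495.456 × 100 = 36.38%.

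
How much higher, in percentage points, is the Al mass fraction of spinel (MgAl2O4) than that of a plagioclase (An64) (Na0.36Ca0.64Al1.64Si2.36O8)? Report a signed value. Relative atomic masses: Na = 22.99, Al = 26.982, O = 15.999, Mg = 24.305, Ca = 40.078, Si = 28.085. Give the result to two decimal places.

First mineral: 53.964 g Al in 142.265 g formula = 37.93 wt% Al.
Second mineral: 44.250 g Al in 272.449 g formula = 16.24 wt% Al.
37.93% − 16.24% gives a difference of 21.69 percentage points.

21.69 percentage points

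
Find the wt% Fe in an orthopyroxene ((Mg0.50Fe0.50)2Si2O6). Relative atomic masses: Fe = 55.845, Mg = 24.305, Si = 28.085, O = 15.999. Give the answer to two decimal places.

24.04 wt%

Formula mass = 1*24.305 + 1*55.845 + 2*28.085 + 6*15.999 = 232.314 g/mol, of which 55.845 g is Fe.
So Fe makes up 55.845/232.314 = 0.2404 of the mass, i.e. 24.04%.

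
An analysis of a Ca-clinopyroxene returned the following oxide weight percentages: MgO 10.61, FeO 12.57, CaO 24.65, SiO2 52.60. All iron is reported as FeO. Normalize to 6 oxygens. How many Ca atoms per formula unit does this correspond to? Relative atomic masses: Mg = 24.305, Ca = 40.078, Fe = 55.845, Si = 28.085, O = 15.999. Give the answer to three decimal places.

1.003 Ca apfu

MgO: 10.61/40.304 = 0.26325 mol → 0.26325 mol Mg, 0.26325 mol O.
FeO: 12.57/71.844 = 0.17496 mol → 0.17496 mol Fe, 0.17496 mol O.
CaO: 24.65/56.077 = 0.43957 mol → 0.43957 mol Ca, 0.43957 mol O.
SiO2: 52.60/60.083 = 0.87546 mol → 0.87546 mol Si, 1.75092 mol O.
Total oxygen = 2.62870 mol. Normalization factor = 6/2.62870 = 2.28250.
Ca per 6 O = 0.43957 × 2.28250 = 1.003.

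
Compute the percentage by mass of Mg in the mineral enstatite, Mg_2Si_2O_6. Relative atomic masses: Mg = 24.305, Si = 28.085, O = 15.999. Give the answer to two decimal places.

Formula mass = 2×24.305 + 2×28.085 + 6×15.999 = 200.774 g/mol, of which 48.610 g is Mg.
So Mg makes up 48.610/200.774 = 0.2421 of the mass, i.e. 24.21%.

24.21 weight percent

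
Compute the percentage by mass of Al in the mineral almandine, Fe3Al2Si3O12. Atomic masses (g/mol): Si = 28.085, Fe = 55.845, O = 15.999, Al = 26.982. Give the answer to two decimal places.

10.84 wt%

Molar mass of Fe3Al2Si3O12: 3×55.845 + 2×26.982 + 3×28.085 + 12×15.999 = 497.742 g/mol.
Mass of Al per formula unit: 2 × 26.982 = 53.964 g.
Weight fraction Al = 53.964 / 497.742 = 0.1084.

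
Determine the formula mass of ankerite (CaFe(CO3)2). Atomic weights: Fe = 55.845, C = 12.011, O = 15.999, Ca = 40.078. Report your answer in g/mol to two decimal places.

215.94 g/mol

The formula mass is the sum 1×40.078 + 1×55.845 + 2×12.011 + 6×15.999.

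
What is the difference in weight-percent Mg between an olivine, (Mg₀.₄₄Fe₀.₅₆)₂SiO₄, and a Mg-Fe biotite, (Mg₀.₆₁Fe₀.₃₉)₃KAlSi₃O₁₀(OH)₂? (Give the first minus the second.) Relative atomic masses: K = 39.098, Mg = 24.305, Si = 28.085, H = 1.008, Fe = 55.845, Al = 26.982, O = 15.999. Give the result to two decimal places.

M((Mg₀.₄₄Fe₀.₅₆)₂SiO₄) = 176.016 g/mol, so wt% Mg = 21.388/176.016 × 100 = 12.15%.
M((Mg₀.₆₁Fe₀.₃₉)₃KAlSi₃O₁₀(OH)₂) = 454.156 g/mol, so wt% Mg = 44.478/454.156 × 100 = 9.79%.
12.15 − 9.79 = 2.36 pp.

2.36 percentage points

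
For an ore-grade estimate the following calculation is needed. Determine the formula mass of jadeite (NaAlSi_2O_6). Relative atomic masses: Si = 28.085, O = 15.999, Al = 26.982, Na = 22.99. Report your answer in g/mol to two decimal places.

202.14 g/mol

M = 1×22.99 + 1×26.982 + 2×28.085 + 6×15.999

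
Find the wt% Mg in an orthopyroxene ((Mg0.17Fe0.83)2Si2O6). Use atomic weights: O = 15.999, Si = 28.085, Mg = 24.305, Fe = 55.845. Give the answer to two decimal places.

Molar mass of (Mg0.17Fe0.83)2Si2O6: 0.34×24.305 + 1.66×55.845 + 2×28.085 + 6×15.999 = 253.130 g/mol.
Mass of Mg per formula unit: 0.34 × 24.305 = 8.264 g.
Weight fraction Mg = 8.264 / 253.130 = 0.0326.

3.26 weight percent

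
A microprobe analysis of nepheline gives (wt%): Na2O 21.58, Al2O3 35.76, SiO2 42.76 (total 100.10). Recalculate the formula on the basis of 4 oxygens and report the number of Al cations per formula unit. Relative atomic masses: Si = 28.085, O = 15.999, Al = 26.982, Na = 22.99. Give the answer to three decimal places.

21.58 wt% Na2O ÷ 61.979 g/mol = 0.34818 mol, giving 0.69636 Na and 0.34818 O.
35.76 wt% Al2O3 ÷ 101.961 g/mol = 0.35072 mol, giving 0.70144 Al and 1.05216 O.
42.76 wt% SiO2 ÷ 60.083 g/mol = 0.71168 mol, giving 0.71168 Si and 1.42336 O.
Oxygen sums to 2.82370; scaling by 4/2.82370 = 1.41658 puts the formula on 4 O.
Al: 0.70144 × 1.41658 = 0.994 atoms per formula unit.

0.994 Al apfu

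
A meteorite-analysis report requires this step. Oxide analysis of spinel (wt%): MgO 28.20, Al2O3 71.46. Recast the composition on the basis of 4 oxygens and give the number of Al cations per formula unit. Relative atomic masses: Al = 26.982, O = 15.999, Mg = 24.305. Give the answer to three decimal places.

2.001 Al apfu

MgO: 28.20/40.304 = 0.69968 mol → 0.69968 mol Mg, 0.69968 mol O.
Al2O3: 71.46/101.961 = 0.70086 mol → 1.40172 mol Al, 2.10258 mol O.
Total oxygen = 2.80226 mol. Normalization factor = 4/2.80226 = 1.42742.
Al per 4 O = 1.40172 × 1.42742 = 2.001.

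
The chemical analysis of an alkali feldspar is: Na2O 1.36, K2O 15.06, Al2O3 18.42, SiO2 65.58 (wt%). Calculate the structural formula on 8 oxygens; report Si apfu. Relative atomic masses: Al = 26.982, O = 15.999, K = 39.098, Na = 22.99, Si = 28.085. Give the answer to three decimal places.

Na2O (M=61.979): mol = 0.02194; Na = 0.04388, O = 0.02194.
K2O (M=94.195): mol = 0.15988; K = 0.31976, O = 0.15988.
Al2O3 (M=101.961): mol = 0.18066; Al = 0.36132, O = 0.54198.
SiO2 (M=60.083): mol = 1.09149; Si = 1.09149, O = 2.18298.
ΣO = 2.90678; factor = 8/ΣO = 2.75219.
Si apfu = 1.09149 × 2.75219 = 3.004.

3.004 Si apfu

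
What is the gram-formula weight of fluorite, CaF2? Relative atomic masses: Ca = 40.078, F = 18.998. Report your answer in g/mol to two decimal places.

Ca: 1 × 40.078 = 40.0780
F: 2 × 18.998 = 37.9960
Summing the contributions gives the formula mass.

78.07 g/mol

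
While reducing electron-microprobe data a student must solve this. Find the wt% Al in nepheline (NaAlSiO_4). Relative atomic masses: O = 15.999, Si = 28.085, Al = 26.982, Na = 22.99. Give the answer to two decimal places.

18.99 wt%

Molar mass of NaAlSiO_4: 1·22.99 + 1·26.982 + 1·28.085 + 4·15.999 = 142.053 g/mol.
Mass of Al per formula unit: 1 × 26.982 = 26.982 g.
Weight fraction Al = 26.982 / 142.053 = 0.1899.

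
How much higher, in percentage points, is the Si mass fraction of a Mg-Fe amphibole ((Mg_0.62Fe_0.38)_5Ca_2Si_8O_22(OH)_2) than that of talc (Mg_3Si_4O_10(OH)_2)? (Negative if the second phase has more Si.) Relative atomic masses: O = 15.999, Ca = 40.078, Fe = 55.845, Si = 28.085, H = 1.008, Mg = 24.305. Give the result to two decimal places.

-3.86 percentage points

First mineral: 224.680 g Si in 872.279 g formula = 25.76 wt% Si.
Second mineral: 112.340 g Si in 379.259 g formula = 29.62 wt% Si.
25.76% − 29.62% gives a difference of -3.86 percentage points.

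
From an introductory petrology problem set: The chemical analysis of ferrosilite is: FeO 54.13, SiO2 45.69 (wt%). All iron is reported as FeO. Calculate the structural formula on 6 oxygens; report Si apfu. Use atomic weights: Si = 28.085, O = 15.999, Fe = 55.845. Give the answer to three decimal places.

FeO: 54.13/71.844 = 0.75344 mol → 0.75344 mol Fe, 0.75344 mol O.
SiO2: 45.69/60.083 = 0.76045 mol → 0.76045 mol Si, 1.52090 mol O.
Total oxygen = 2.27434 mol. Normalization factor = 6/2.27434 = 2.63813.
Si per 6 O = 0.76045 × 2.63813 = 2.006.

2.006 Si apfu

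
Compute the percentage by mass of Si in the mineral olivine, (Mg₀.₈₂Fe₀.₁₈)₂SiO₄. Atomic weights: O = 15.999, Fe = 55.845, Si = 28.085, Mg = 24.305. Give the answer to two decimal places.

18.47 wt%

M((Mg₀.₈₂Fe₀.₁₈)₂SiO₄) = 152.045 g/mol.
Si contributes 1 × 28.085 = 28.085 g per mole.
28.085/152.045 = 0.1847 → 18.47%.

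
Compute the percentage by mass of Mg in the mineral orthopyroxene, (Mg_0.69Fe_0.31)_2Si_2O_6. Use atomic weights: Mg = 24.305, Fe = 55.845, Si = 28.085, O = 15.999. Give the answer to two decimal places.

Molar mass of (Mg_0.69Fe_0.31)_2Si_2O_6: 1.38×24.305 + 0.62×55.845 + 2×28.085 + 6×15.999 = 220.329 g/mol.
Mass of Mg per formula unit: 1.38 × 24.305 = 33.541 g.
Weight fraction Mg = 33.541 / 220.329 = 0.1522.

15.22 weight percent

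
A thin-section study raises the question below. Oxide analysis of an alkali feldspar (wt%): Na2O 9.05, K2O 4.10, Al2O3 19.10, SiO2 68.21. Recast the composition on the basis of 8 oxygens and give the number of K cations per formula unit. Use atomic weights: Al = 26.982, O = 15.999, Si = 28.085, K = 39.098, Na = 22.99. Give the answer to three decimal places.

Na2O: 9.05/61.979 = 0.14602 mol → 0.29204 mol Na, 0.14602 mol O.
K2O: 4.10/94.195 = 0.04353 mol → 0.08706 mol K, 0.04353 mol O.
Al2O3: 19.10/101.961 = 0.18733 mol → 0.37466 mol Al, 0.56199 mol O.
SiO2: 68.21/60.083 = 1.13526 mol → 1.13526 mol Si, 2.27052 mol O.
Total oxygen = 3.02206 mol. Normalization factor = 8/3.02206 = 2.64720.
K per 8 O = 0.08706 × 2.64720 = 0.230.

0.230 K apfu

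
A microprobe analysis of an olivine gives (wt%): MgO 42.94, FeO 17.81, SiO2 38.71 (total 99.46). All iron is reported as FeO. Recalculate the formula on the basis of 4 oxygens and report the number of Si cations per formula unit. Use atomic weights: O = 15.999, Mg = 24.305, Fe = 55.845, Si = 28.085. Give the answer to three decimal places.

0.990 Si apfu

42.94 wt% MgO ÷ 40.304 g/mol = 1.06540 mol, giving 1.06540 Mg and 1.06540 O.
17.81 wt% FeO ÷ 71.844 g/mol = 0.24790 mol, giving 0.24790 Fe and 0.24790 O.
38.71 wt% SiO2 ÷ 60.083 g/mol = 0.64428 mol, giving 0.64428 Si and 1.28856 O.
Oxygen sums to 2.60186; scaling by 4/2.60186 = 1.53736 puts the formula on 4 O.
Si: 0.64428 × 1.53736 = 0.990 atoms per formula unit.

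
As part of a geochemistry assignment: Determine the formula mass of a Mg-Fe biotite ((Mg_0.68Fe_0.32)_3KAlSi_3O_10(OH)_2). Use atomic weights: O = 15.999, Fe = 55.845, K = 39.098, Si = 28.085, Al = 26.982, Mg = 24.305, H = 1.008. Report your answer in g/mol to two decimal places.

447.53 g/mol

The formula mass is the sum 2.04·24.305 + 0.96·55.845 + 1·39.098 + 1·26.982 + 3·28.085 + 12·15.999 + 2·1.008.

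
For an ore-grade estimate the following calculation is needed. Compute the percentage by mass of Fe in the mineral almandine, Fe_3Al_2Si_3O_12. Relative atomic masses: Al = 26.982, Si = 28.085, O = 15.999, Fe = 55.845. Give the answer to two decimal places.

Molar mass of Fe_3Al_2Si_3O_12: 3·55.845 + 2·26.982 + 3·28.085 + 12·15.999 = 497.742 g/mol.
Mass of Fe per formula unit: 3 × 55.845 = 167.535 g.
Weight fraction Fe = 167.535 / 497.742 = 0.3366.

33.66 mass %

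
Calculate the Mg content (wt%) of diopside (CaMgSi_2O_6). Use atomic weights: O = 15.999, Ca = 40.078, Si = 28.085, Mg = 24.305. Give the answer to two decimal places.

11.22 wt%

Formula mass = 1*40.078 + 1*24.305 + 2*28.085 + 6*15.999 = 216.547 g/mol, of which 24.305 g is Mg.
So Mg makes up 24.305/216.547 = 0.1122 of the mass, i.e. 11.22%.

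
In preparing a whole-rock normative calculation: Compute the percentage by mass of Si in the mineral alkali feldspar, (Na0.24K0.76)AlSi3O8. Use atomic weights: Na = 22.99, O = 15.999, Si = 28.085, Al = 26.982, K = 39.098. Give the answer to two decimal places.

M((Na0.24K0.76)AlSi3O8) = 274.461 g/mol.
Si contributes 3 × 28.085 = 84.255 g per mole.
84.255/274.461 = 0.3070 → 30.70%.

30.70 wt%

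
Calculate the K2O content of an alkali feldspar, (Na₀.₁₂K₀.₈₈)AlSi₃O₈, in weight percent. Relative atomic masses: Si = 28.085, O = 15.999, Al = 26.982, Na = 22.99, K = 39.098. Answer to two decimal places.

15.00 wt%

Formula mass = 276.394 g/mol.
0.88 K → 0.4400 mol K2O per formula unit; M(K2O) = 94.195, so K2O mass = 41.446 g.
41.446/276.394 × 100 = 15.00 wt%.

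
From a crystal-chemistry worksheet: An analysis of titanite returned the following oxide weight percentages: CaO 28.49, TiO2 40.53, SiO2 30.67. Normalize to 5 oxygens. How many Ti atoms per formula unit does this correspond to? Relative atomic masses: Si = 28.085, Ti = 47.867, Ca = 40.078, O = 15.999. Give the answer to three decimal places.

0.997 Ti apfu

CaO (M=56.077): mol = 0.50805; Ca = 0.50805, O = 0.50805.
TiO2 (M=79.865): mol = 0.50748; Ti = 0.50748, O = 1.01496.
SiO2 (M=60.083): mol = 0.51046; Si = 0.51046, O = 1.02092.
ΣO = 2.54393; factor = 5/ΣO = 1.96546.
Ti apfu = 0.50748 × 1.96546 = 0.997.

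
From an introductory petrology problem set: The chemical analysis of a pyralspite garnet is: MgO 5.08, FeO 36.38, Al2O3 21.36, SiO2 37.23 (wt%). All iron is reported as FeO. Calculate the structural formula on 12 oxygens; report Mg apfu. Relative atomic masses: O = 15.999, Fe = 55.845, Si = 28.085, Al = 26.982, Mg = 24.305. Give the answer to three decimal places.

5.08 wt% MgO ÷ 40.304 g/mol = 0.12604 mol, giving 0.12604 Mg and 0.12604 O.
36.38 wt% FeO ÷ 71.844 g/mol = 0.50637 mol, giving 0.50637 Fe and 0.50637 O.
21.36 wt% Al2O3 ÷ 101.961 g/mol = 0.20949 mol, giving 0.41898 Al and 0.62847 O.
37.23 wt% SiO2 ÷ 60.083 g/mol = 0.61964 mol, giving 0.61964 Si and 1.23928 O.
Oxygen sums to 2.50016; scaling by 12/2.50016 = 4.79969 puts the formula on 12 O.
Mg: 0.12604 × 4.79969 = 0.605 atoms per formula unit.

0.605 Mg apfu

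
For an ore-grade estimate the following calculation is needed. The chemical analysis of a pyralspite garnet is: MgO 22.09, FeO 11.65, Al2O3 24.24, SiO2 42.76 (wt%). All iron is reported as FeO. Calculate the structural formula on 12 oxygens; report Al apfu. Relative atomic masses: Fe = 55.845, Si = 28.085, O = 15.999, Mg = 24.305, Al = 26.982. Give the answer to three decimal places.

2.004 Al apfu

22.09 wt% MgO ÷ 40.304 g/mol = 0.54808 mol, giving 0.54808 Mg and 0.54808 O.
11.65 wt% FeO ÷ 71.844 g/mol = 0.16216 mol, giving 0.16216 Fe and 0.16216 O.
24.24 wt% Al2O3 ÷ 101.961 g/mol = 0.23774 mol, giving 0.47548 Al and 0.71322 O.
42.76 wt% SiO2 ÷ 60.083 g/mol = 0.71168 mol, giving 0.71168 Si and 1.42336 O.
Oxygen sums to 2.84682; scaling by 12/2.84682 = 4.21523 puts the formula on 12 O.
Al: 0.47548 × 4.21523 = 2.004 atoms per formula unit.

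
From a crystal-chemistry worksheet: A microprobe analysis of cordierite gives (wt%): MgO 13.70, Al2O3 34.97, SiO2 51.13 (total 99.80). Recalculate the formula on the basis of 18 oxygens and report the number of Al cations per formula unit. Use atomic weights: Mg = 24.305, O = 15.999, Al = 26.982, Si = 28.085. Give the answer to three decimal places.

4.021 Al apfu

13.70 wt% MgO ÷ 40.304 g/mol = 0.33992 mol, giving 0.33992 Mg and 0.33992 O.
34.97 wt% Al2O3 ÷ 101.961 g/mol = 0.34297 mol, giving 0.68594 Al and 1.02891 O.
51.13 wt% SiO2 ÷ 60.083 g/mol = 0.85099 mol, giving 0.85099 Si and 1.70198 O.
Oxygen sums to 3.07081; scaling by 18/3.07081 = 5.86165 puts the formula on 18 O.
Al: 0.68594 × 5.86165 = 4.021 atoms per formula unit.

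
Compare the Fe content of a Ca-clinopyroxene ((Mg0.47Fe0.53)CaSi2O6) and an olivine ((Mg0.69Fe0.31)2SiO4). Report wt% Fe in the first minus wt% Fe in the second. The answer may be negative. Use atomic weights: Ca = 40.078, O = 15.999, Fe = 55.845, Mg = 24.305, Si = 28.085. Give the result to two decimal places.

M((Mg0.47Fe0.53)CaSi2O6) = 233.263 g/mol, so wt% Fe = 29.598/233.263 × 100 = 12.69%.
M((Mg0.69Fe0.31)2SiO4) = 160.246 g/mol, so wt% Fe = 34.624/160.246 × 100 = 21.61%.
12.69 − 21.61 = -8.92 pp.

-8.92 percentage points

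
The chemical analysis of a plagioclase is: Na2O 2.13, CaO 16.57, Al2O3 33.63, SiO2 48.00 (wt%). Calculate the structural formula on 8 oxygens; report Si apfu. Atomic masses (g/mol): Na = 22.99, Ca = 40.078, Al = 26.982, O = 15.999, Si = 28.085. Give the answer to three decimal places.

2.13 wt% Na2O ÷ 61.979 g/mol = 0.03437 mol, giving 0.06874 Na and 0.03437 O.
16.57 wt% CaO ÷ 56.077 g/mol = 0.29549 mol, giving 0.29549 Ca and 0.29549 O.
33.63 wt% Al2O3 ÷ 101.961 g/mol = 0.32983 mol, giving 0.65966 Al and 0.98949 O.
48.00 wt% SiO2 ÷ 60.083 g/mol = 0.79889 mol, giving 0.79889 Si and 1.59778 O.
Oxygen sums to 2.91713; scaling by 8/2.91713 = 2.74242 puts the formula on 8 O.
Si: 0.79889 × 2.74242 = 2.191 atoms per formula unit.

2.191 Si apfu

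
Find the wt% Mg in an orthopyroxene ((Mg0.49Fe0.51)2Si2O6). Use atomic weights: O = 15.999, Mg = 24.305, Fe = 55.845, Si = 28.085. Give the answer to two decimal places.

10.23 weight percent

M((Mg0.49Fe0.51)2Si2O6) = 232.945 g/mol.
Mg contributes 0.98 × 24.305 = 23.819 g per mole.
23.819/232.945 = 0.1023 → 10.23%.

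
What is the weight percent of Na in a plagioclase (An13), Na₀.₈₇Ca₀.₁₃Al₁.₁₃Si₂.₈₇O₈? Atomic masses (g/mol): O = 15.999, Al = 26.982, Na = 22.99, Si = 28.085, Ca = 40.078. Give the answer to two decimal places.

7.57 mass %

Molar mass of Na₀.₈₇Ca₀.₁₃Al₁.₁₃Si₂.₈₇O₈: 0.87×22.99 + 0.13×40.078 + 1.13×26.982 + 2.87×28.085 + 8×15.999 = 264.297 g/mol.
Mass of Na per formula unit: 0.87 × 22.99 = 20.001 g.
Weight fraction Na = 20.001 / 264.297 = 0.0757.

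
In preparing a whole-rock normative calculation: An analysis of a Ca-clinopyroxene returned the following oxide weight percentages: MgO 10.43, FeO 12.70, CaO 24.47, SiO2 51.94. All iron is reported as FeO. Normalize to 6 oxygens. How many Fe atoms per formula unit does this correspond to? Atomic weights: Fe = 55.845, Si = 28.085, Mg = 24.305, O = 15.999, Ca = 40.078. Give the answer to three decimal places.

MgO (M=40.304): mol = 0.25878; Mg = 0.25878, O = 0.25878.
FeO (M=71.844): mol = 0.17677; Fe = 0.17677, O = 0.17677.
CaO (M=56.077): mol = 0.43636; Ca = 0.43636, O = 0.43636.
SiO2 (M=60.083): mol = 0.86447; Si = 0.86447, O = 1.72894.
ΣO = 2.60085; factor = 6/ΣO = 2.30694.
Fe apfu = 0.17677 × 2.30694 = 0.408.

0.408 Fe apfu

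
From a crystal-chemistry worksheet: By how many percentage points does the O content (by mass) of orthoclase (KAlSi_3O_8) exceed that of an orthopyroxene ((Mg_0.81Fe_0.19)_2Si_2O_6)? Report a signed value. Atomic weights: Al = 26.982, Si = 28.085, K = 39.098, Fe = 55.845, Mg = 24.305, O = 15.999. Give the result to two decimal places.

0.87 percentage points

O in KAlSi_3O_8: molar mass 278.327 g/mol; 8×15.999 = 127.992 g → 45.99 wt%.
O in (Mg_0.81Fe_0.19)_2Si_2O_6: molar mass 212.759 g/mol; 6×15.999 = 95.994 g → 45.12 wt%.
Difference = 45.99 − 45.12 = 0.87 percentage points.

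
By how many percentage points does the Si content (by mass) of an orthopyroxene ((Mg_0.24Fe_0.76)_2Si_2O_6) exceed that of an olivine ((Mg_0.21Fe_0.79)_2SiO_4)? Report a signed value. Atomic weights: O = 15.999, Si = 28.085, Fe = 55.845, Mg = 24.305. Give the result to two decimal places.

7.84 percentage points

M((Mg_0.24Fe_0.76)_2Si_2O_6) = 248.715 g/mol, so wt% Si = 56.170/248.715 × 100 = 22.58%.
M((Mg_0.21Fe_0.79)_2SiO_4) = 190.524 g/mol, so wt% Si = 28.085/190.524 × 100 = 14.74%.
22.58 − 14.74 = 7.84 pp.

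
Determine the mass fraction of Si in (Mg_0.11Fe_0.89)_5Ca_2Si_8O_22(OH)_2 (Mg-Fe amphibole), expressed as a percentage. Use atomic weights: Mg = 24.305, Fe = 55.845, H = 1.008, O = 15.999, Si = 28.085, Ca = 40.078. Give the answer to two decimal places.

23.58 mass %

Molar mass of (Mg_0.11Fe_0.89)_5Ca_2Si_8O_22(OH)_2: 0.55×24.305 + 4.45×55.845 + 2×40.078 + 8×28.085 + 24×15.999 + 2×1.008 = 952.706 g/mol.
Mass of Si per formula unit: 8 × 28.085 = 224.680 g.
Weight fraction Si = 224.680 / 952.706 = 0.2358.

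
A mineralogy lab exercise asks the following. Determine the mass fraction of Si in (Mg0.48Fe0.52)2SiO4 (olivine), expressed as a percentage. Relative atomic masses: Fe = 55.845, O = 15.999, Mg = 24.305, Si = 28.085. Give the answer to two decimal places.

M((Mg0.48Fe0.52)2SiO4) = 173.493 g/mol.
Si contributes 1 × 28.085 = 28.085 g per mole.
28.085/173.493 = 0.1619 → 16.19%.

16.19 mass %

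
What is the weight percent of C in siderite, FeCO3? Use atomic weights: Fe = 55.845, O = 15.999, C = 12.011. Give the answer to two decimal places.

M(FeCO3) = 115.853 g/mol.
C contributes 1 × 12.011 = 12.011 g per mole.
12.011/115.853 = 0.1037 → 10.37%.

10.37 mass %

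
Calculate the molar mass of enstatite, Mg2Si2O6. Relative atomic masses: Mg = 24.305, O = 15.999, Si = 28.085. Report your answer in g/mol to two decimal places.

The formula mass is the sum 2(24.305) + 2(28.085) + 6(15.999).

200.77 g/mol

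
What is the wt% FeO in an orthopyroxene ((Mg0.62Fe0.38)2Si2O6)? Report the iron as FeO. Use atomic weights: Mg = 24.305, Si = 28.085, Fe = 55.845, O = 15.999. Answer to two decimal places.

Formula mass = 224.744 g/mol.
0.76 Fe → 0.7600 mol FeO per formula unit; M(FeO) = 71.844, so FeO mass = 54.601 g.
54.601/224.744 × 100 = 24.29 wt%.

24.29 wt%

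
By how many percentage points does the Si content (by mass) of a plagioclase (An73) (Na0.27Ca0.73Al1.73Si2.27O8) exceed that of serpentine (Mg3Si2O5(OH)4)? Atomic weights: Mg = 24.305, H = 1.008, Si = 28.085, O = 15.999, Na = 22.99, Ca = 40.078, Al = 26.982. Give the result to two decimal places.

M(Na0.27Ca0.73Al1.73Si2.27O8) = 273.888 g/mol, so wt% Si = 63.753/273.888 × 100 = 23.28%.
M(Mg3Si2O5(OH)4) = 277.108 g/mol, so wt% Si = 56.170/277.108 × 100 = 20.27%.
23.28 − 20.27 = 3.01 pp.

3.01 percentage points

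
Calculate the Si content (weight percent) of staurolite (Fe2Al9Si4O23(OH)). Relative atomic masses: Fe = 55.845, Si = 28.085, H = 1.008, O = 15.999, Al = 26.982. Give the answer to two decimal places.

Molar mass of Fe2Al9Si4O23(OH): 2×55.845 + 9×26.982 + 4×28.085 + 24×15.999 + 1×1.008 = 851.852 g/mol.
Mass of Si per formula unit: 4 × 28.085 = 112.340 g.
Weight fraction Si = 112.340 / 851.852 = 0.1319.

13.19 weight percent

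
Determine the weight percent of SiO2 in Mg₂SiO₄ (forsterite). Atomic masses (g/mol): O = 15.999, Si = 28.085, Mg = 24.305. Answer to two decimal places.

42.71 wt%

Molar mass of Mg₂SiO₄ = 2×24.305 + 1×28.085 + 4×15.999 = 140.691 g/mol.
Each formula unit contains 1 Si, equivalent to 1/1 = 1.0000 mol SiO2.
M(SiO2) = 1×28.085 + 2×15.999 = 60.083 g/mol.
Mass of SiO2 per formula unit = 1.0000 × 60.083 = 60.083 g.
SiO2 wt% = 60.083 / 140.691 × 100 = 42.71%.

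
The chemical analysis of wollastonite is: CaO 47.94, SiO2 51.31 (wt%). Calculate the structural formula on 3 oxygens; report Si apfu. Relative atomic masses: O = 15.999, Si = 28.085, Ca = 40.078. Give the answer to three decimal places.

CaO: 47.94/56.077 = 0.85490 mol → 0.85490 mol Ca, 0.85490 mol O.
SiO2: 51.31/60.083 = 0.85399 mol → 0.85399 mol Si, 1.70798 mol O.
Total oxygen = 2.56288 mol. Normalization factor = 3/2.56288 = 1.17056.
Si per 3 O = 0.85399 × 1.17056 = 1.000.

1.000 Si apfu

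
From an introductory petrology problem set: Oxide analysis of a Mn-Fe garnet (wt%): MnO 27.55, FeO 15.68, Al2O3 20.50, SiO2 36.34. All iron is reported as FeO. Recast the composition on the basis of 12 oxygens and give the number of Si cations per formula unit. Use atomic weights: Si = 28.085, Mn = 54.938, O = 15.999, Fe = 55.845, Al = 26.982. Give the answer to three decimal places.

MnO (M=70.937): mol = 0.38837; Mn = 0.38837, O = 0.38837.
FeO (M=71.844): mol = 0.21825; Fe = 0.21825, O = 0.21825.
Al2O3 (M=101.961): mol = 0.20106; Al = 0.40212, O = 0.60318.
SiO2 (M=60.083): mol = 0.60483; Si = 0.60483, O = 1.20966.
ΣO = 2.41946; factor = 12/ΣO = 4.95978.
Si apfu = 0.60483 × 4.95978 = 3.000.

3.000 Si apfu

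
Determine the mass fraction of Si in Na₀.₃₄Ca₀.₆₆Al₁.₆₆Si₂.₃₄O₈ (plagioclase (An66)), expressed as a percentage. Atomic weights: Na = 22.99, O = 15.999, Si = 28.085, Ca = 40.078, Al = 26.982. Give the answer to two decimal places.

24.09 weight percent

M(Na₀.₃₄Ca₀.₆₆Al₁.₆₆Si₂.₃₄O₈) = 272.769 g/mol.
Si contributes 2.34 × 28.085 = 65.719 g per mole.
65.719/272.769 = 0.2409 → 24.09%.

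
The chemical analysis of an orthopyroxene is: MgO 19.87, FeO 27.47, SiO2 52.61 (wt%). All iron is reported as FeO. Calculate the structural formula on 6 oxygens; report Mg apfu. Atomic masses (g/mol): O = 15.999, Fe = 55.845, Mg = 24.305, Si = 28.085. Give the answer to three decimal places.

1.126 Mg apfu

MgO: 19.87/40.304 = 0.49300 mol → 0.49300 mol Mg, 0.49300 mol O.
FeO: 27.47/71.844 = 0.38236 mol → 0.38236 mol Fe, 0.38236 mol O.
SiO2: 52.61/60.083 = 0.87562 mol → 0.87562 mol Si, 1.75124 mol O.
Total oxygen = 2.62660 mol. Normalization factor = 6/2.62660 = 2.28432.
Mg per 6 O = 0.49300 × 2.28432 = 1.126.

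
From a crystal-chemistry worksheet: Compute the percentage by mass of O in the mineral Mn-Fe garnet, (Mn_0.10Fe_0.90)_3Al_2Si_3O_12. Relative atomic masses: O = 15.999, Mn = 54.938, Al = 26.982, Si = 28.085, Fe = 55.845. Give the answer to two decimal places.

Molar mass of (Mn_0.10Fe_0.90)_3Al_2Si_3O_12: 0.30×54.938 + 2.70×55.845 + 2×26.982 + 3×28.085 + 12×15.999 = 497.470 g/mol.
Mass of O per formula unit: 12 × 15.999 = 191.988 g.
Weight fraction O = 191.988 / 497.470 = 0.3859.

38.59 mass %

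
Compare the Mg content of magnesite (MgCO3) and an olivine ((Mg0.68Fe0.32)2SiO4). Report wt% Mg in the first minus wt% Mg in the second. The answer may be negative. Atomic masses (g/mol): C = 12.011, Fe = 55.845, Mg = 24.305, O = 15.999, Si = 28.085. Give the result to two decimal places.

8.28 percentage points

First mineral: 24.305 g Mg in 84.313 g formula = 28.83 wt% Mg.
Second mineral: 33.055 g Mg in 160.877 g formula = 20.55 wt% Mg.
28.83% − 20.55% gives a difference of 8.28 percentage points.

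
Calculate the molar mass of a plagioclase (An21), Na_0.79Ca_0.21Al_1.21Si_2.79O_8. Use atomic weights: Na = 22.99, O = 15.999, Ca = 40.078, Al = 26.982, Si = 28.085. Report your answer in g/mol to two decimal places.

M = 0.79(22.99) + 0.21(40.078) + 1.21(26.982) + 2.79(28.085) + 8(15.999)

265.58 g/mol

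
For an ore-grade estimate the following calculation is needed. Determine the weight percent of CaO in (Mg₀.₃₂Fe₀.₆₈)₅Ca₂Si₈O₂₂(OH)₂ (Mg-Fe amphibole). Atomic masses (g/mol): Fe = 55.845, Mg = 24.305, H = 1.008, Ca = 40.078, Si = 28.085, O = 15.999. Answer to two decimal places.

Formula mass = 919.589 g/mol.
2 Ca → 2.0000 mol CaO per formula unit; M(CaO) = 56.077, so CaO mass = 112.154 g.
112.154/919.589 × 100 = 12.20 wt%.

12.20 wt%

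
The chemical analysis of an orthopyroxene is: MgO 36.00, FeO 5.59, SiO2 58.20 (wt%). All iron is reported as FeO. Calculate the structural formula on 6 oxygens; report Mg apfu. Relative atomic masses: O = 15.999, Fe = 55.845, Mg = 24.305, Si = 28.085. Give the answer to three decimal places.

MgO: 36.00/40.304 = 0.89321 mol → 0.89321 mol Mg, 0.89321 mol O.
FeO: 5.59/71.844 = 0.07781 mol → 0.07781 mol Fe, 0.07781 mol O.
SiO2: 58.20/60.083 = 0.96866 mol → 0.96866 mol Si, 1.93732 mol O.
Total oxygen = 2.90834 mol. Normalization factor = 6/2.90834 = 2.06303.
Mg per 6 O = 0.89321 × 2.06303 = 1.843.

1.843 Mg apfu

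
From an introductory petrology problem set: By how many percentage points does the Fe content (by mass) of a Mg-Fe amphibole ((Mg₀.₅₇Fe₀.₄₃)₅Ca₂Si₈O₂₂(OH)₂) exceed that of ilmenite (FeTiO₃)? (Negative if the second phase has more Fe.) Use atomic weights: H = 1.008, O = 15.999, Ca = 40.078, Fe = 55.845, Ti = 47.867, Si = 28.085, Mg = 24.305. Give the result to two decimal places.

-23.17 percentage points

M((Mg₀.₅₇Fe₀.₄₃)₅Ca₂Si₈O₂₂(OH)₂) = 880.164 g/mol, so wt% Fe = 120.067/880.164 × 100 = 13.64%.
M(FeTiO₃) = 151.709 g/mol, so wt% Fe = 55.845/151.709 × 100 = 36.81%.
13.64 − 36.81 = -23.17 pp.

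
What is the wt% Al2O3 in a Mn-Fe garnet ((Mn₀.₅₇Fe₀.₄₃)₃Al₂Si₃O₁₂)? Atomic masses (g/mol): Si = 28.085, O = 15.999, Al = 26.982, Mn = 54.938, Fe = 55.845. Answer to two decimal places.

20.55 wt%

M((Mn₀.₅₇Fe₀.₄₃)₃Al₂Si₃O₁₂) = 496.191 g/mol; M(Al2O3) = 101.961 g/mol.
Moles Al2O3 per formula unit = 2 Al ÷ 2 = 1.0000.
Al2O3 fraction = (1.0000 × 101.961) / 496.191 = 101.961/496.191 = 0.2055.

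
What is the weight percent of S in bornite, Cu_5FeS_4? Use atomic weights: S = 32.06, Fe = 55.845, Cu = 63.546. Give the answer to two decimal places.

Formula mass = 5*63.546 + 1*55.845 + 4*32.06 = 501.815 g/mol, of which 128.240 g is S.
So S makes up 128.240/501.815 = 0.2556 of the mass, i.e. 25.56%.

25.56 wt%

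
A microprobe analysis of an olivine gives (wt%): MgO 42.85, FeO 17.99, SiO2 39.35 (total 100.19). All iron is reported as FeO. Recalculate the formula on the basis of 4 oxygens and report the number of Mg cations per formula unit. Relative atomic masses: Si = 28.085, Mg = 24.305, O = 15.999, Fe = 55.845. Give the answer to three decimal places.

MgO (M=40.304): mol = 1.06317; Mg = 1.06317, O = 1.06317.
FeO (M=71.844): mol = 0.25040; Fe = 0.25040, O = 0.25040.
SiO2 (M=60.083): mol = 0.65493; Si = 0.65493, O = 1.30986.
ΣO = 2.62343; factor = 4/ΣO = 1.52472.
Mg apfu = 1.06317 × 1.52472 = 1.621.

1.621 Mg apfu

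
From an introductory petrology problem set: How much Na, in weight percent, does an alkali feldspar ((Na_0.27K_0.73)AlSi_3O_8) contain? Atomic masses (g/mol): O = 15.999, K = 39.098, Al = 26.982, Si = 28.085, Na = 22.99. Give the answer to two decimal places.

2.27 weight percent

Molar mass of (Na_0.27K_0.73)AlSi_3O_8: 0.27·22.99 + 0.73·39.098 + 1·26.982 + 3·28.085 + 8·15.999 = 273.978 g/mol.
Mass of Na per formula unit: 0.27 × 22.99 = 6.207 g.
Weight fraction Na = 6.207 / 273.978 = 0.0227.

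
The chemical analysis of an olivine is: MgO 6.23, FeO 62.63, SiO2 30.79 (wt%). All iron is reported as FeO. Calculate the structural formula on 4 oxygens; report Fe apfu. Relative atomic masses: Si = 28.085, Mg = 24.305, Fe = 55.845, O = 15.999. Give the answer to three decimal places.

1.700 Fe apfu

MgO: 6.23/40.304 = 0.15458 mol → 0.15458 mol Mg, 0.15458 mol O.
FeO: 62.63/71.844 = 0.87175 mol → 0.87175 mol Fe, 0.87175 mol O.
SiO2: 30.79/60.083 = 0.51246 mol → 0.51246 mol Si, 1.02492 mol O.
Total oxygen = 2.05125 mol. Normalization factor = 4/2.05125 = 1.95003.
Fe per 4 O = 0.87175 × 1.95003 = 1.700.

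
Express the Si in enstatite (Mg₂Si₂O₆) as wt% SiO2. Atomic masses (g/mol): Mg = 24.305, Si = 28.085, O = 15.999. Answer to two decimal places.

Formula mass = 200.774 g/mol.
2 Si → 2.0000 mol SiO2 per formula unit; M(SiO2) = 60.083, so SiO2 mass = 120.166 g.
120.166/200.774 × 100 = 59.85 wt%.

59.85 wt%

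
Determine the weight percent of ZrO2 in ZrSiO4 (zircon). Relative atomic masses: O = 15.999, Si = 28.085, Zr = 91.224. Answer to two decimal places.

67.22 wt%

Molar mass of ZrSiO4 = 1×91.224 + 1×28.085 + 4×15.999 = 183.305 g/mol.
Each formula unit contains 1 Zr, equivalent to 1/1 = 1.0000 mol ZrO2.
M(ZrO2) = 1×91.224 + 2×15.999 = 123.222 g/mol.
Mass of ZrO2 per formula unit = 1.0000 × 123.222 = 123.222 g.
ZrO2 wt% = 123.222 / 183.305 × 100 = 67.22%.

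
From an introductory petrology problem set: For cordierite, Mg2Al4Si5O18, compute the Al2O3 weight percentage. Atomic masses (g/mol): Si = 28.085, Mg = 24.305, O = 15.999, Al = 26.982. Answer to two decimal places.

34.86 wt%

Formula mass = 584.945 g/mol.
4 Al → 2.0000 mol Al2O3 per formula unit; M(Al2O3) = 101.961, so Al2O3 mass = 203.922 g.
203.922/584.945 × 100 = 34.86 wt%.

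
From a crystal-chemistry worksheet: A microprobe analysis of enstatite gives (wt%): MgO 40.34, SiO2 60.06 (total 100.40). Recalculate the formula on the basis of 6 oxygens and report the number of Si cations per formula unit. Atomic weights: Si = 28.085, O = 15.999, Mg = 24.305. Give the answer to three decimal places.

MgO (M=40.304): mol = 1.00089; Mg = 1.00089, O = 1.00089.
SiO2 (M=60.083): mol = 0.99962; Si = 0.99962, O = 1.99924.
ΣO = 3.00013; factor = 6/ΣO = 1.99991.
Si apfu = 0.99962 × 1.99991 = 1.999.

1.999 Si apfu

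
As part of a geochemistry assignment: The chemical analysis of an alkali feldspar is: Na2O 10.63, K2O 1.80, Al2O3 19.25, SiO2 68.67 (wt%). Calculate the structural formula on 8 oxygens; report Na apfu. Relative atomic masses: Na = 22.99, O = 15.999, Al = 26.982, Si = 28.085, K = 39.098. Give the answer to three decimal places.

Na2O (M=61.979): mol = 0.17151; Na = 0.34302, O = 0.17151.
K2O (M=94.195): mol = 0.01911; K = 0.03822, O = 0.01911.
Al2O3 (M=101.961): mol = 0.18880; Al = 0.37760, O = 0.56640.
SiO2 (M=60.083): mol = 1.14292; Si = 1.14292, O = 2.28584.
ΣO = 3.04286; factor = 8/ΣO = 2.62911.
Na apfu = 0.34302 × 2.62911 = 0.902.

0.902 Na apfu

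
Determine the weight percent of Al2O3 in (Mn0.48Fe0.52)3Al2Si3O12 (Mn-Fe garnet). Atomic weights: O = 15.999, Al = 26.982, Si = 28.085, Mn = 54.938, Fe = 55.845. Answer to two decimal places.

M((Mn0.48Fe0.52)3Al2Si3O12) = 496.436 g/mol; M(Al2O3) = 101.961 g/mol.
Moles Al2O3 per formula unit = 2 Al ÷ 2 = 1.0000.
Al2O3 fraction = (1.0000 × 101.961) / 496.436 = 101.961/496.436 = 0.2054.

20.54 wt%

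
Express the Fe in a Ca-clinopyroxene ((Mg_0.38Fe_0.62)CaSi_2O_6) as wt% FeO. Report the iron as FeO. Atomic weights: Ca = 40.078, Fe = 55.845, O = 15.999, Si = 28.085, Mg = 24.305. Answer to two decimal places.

18.87 wt%

M((Mg_0.38Fe_0.62)CaSi_2O_6) = 236.102 g/mol; M(FeO) = 71.844 g/mol.
Moles FeO per formula unit = 0.62 Fe ÷ 1 = 0.6200.
FeO fraction = (0.6200 × 71.844) / 236.102 = 44.543/236.102 = 0.1887.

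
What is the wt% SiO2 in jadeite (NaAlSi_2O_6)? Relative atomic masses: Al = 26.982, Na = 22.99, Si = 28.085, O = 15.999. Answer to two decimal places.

59.45 wt%

Formula mass = 202.136 g/mol.
2 Si → 2.0000 mol SiO2 per formula unit; M(SiO2) = 60.083, so SiO2 mass = 120.166 g.
120.166/202.136 × 100 = 59.45 wt%.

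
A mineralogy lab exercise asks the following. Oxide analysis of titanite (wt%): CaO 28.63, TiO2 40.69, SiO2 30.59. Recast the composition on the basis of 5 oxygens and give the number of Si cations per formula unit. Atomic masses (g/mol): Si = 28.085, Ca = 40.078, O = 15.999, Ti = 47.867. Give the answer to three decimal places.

0.999 Si apfu

28.63 wt% CaO ÷ 56.077 g/mol = 0.51055 mol, giving 0.51055 Ca and 0.51055 O.
40.69 wt% TiO2 ÷ 79.865 g/mol = 0.50948 mol, giving 0.50948 Ti and 1.01896 O.
30.59 wt% SiO2 ÷ 60.083 g/mol = 0.50913 mol, giving 0.50913 Si and 1.01826 O.
Oxygen sums to 2.54777; scaling by 5/2.54777 = 1.96250 puts the formula on 5 O.
Si: 0.50913 × 1.96250 = 0.999 atoms per formula unit.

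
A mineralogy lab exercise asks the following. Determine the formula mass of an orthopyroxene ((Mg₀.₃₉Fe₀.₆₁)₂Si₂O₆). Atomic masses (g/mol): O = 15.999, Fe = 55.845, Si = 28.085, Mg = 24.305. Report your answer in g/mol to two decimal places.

239.25 g/mol

The formula mass is the sum 0.78·24.305 + 1.22·55.845 + 2·28.085 + 6·15.999.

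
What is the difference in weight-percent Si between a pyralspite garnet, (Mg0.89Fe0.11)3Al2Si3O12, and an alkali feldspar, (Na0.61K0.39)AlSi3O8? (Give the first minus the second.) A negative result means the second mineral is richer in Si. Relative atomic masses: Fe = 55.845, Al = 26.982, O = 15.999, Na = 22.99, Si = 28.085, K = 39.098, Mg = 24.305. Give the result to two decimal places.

-11.01 percentage points

Si in (Mg0.89Fe0.11)3Al2Si3O12: molar mass 413.530 g/mol; 3×28.085 = 84.255 g → 20.37 wt%.
Si in (Na0.61K0.39)AlSi3O8: molar mass 268.501 g/mol; 3×28.085 = 84.255 g → 31.38 wt%.
Difference = 20.37 − 31.38 = -11.01 percentage points.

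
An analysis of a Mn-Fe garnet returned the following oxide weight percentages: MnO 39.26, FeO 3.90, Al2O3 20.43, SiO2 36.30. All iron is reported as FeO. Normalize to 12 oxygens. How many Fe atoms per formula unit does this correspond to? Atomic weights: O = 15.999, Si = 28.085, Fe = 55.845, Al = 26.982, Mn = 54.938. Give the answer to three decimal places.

0.269 Fe apfu

39.26 wt% MnO ÷ 70.937 g/mol = 0.55345 mol, giving 0.55345 Mn and 0.55345 O.
3.90 wt% FeO ÷ 71.844 g/mol = 0.05428 mol, giving 0.05428 Fe and 0.05428 O.
20.43 wt% Al2O3 ÷ 101.961 g/mol = 0.20037 mol, giving 0.40074 Al and 0.60111 O.
36.30 wt% SiO2 ÷ 60.083 g/mol = 0.60416 mol, giving 0.60416 Si and 1.20832 O.
Oxygen sums to 2.41716; scaling by 12/2.41716 = 4.96450 puts the formula on 12 O.
Fe: 0.05428 × 4.96450 = 0.269 atoms per formula unit.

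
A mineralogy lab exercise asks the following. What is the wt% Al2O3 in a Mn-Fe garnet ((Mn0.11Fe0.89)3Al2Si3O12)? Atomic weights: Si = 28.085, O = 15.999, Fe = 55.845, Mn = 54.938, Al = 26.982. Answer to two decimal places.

20.50 wt%

Molar mass of (Mn0.11Fe0.89)3Al2Si3O12 = 0.33*54.938 + 2.67*55.845 + 2*26.982 + 3*28.085 + 12*15.999 = 497.443 g/mol.
Each formula unit contains 2 Al, equivalent to 2/2 = 1.0000 mol Al2O3.
M(Al2O3) = 2×26.982 + 3×15.999 = 101.961 g/mol.
Mass of Al2O3 per formula unit = 1.0000 × 101.961 = 101.961 g.
Al2O3 wt% = 101.961 / 497.443 × 100 = 20.50%.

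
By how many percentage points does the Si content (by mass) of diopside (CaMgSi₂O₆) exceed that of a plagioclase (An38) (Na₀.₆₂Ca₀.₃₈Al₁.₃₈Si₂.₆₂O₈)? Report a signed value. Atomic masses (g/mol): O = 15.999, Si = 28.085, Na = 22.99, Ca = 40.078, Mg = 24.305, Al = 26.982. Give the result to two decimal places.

M(CaMgSi₂O₆) = 216.547 g/mol, so wt% Si = 56.170/216.547 × 100 = 25.94%.
M(Na₀.₆₂Ca₀.₃₈Al₁.₃₈Si₂.₆₂O₈) = 268.293 g/mol, so wt% Si = 73.583/268.293 × 100 = 27.43%.
25.94 − 27.43 = -1.49 pp.

-1.49 percentage points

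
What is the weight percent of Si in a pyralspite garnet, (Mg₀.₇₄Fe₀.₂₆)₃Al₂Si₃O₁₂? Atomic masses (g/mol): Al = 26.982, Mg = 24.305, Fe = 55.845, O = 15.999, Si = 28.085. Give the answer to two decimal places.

19.70 mass %

Molar mass of (Mg₀.₇₄Fe₀.₂₆)₃Al₂Si₃O₁₂: 2.22·24.305 + 0.78·55.845 + 2·26.982 + 3·28.085 + 12·15.999 = 427.723 g/mol.
Mass of Si per formula unit: 3 × 28.085 = 84.255 g.
Weight fraction Si = 84.255 / 427.723 = 0.1970.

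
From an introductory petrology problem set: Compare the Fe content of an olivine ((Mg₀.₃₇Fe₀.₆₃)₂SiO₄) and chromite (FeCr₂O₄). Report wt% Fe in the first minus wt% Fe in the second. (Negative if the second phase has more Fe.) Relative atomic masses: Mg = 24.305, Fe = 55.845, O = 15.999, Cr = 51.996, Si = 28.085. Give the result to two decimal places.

M((Mg₀.₃₇Fe₀.₆₃)₂SiO₄) = 180.431 g/mol, so wt% Fe = 70.365/180.431 × 100 = 39.00%.
M(FeCr₂O₄) = 223.833 g/mol, so wt% Fe = 55.845/223.833 × 100 = 24.95%.
39.00 − 24.95 = 14.05 pp.

14.05 percentage points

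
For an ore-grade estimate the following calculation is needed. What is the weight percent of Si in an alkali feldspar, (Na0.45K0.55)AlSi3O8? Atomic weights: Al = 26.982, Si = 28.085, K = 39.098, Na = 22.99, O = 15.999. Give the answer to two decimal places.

31.08 mass %

M((Na0.45K0.55)AlSi3O8) = 271.078 g/mol.
Si contributes 3 × 28.085 = 84.255 g per mole.
84.255/271.078 = 0.3108 → 31.08%.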